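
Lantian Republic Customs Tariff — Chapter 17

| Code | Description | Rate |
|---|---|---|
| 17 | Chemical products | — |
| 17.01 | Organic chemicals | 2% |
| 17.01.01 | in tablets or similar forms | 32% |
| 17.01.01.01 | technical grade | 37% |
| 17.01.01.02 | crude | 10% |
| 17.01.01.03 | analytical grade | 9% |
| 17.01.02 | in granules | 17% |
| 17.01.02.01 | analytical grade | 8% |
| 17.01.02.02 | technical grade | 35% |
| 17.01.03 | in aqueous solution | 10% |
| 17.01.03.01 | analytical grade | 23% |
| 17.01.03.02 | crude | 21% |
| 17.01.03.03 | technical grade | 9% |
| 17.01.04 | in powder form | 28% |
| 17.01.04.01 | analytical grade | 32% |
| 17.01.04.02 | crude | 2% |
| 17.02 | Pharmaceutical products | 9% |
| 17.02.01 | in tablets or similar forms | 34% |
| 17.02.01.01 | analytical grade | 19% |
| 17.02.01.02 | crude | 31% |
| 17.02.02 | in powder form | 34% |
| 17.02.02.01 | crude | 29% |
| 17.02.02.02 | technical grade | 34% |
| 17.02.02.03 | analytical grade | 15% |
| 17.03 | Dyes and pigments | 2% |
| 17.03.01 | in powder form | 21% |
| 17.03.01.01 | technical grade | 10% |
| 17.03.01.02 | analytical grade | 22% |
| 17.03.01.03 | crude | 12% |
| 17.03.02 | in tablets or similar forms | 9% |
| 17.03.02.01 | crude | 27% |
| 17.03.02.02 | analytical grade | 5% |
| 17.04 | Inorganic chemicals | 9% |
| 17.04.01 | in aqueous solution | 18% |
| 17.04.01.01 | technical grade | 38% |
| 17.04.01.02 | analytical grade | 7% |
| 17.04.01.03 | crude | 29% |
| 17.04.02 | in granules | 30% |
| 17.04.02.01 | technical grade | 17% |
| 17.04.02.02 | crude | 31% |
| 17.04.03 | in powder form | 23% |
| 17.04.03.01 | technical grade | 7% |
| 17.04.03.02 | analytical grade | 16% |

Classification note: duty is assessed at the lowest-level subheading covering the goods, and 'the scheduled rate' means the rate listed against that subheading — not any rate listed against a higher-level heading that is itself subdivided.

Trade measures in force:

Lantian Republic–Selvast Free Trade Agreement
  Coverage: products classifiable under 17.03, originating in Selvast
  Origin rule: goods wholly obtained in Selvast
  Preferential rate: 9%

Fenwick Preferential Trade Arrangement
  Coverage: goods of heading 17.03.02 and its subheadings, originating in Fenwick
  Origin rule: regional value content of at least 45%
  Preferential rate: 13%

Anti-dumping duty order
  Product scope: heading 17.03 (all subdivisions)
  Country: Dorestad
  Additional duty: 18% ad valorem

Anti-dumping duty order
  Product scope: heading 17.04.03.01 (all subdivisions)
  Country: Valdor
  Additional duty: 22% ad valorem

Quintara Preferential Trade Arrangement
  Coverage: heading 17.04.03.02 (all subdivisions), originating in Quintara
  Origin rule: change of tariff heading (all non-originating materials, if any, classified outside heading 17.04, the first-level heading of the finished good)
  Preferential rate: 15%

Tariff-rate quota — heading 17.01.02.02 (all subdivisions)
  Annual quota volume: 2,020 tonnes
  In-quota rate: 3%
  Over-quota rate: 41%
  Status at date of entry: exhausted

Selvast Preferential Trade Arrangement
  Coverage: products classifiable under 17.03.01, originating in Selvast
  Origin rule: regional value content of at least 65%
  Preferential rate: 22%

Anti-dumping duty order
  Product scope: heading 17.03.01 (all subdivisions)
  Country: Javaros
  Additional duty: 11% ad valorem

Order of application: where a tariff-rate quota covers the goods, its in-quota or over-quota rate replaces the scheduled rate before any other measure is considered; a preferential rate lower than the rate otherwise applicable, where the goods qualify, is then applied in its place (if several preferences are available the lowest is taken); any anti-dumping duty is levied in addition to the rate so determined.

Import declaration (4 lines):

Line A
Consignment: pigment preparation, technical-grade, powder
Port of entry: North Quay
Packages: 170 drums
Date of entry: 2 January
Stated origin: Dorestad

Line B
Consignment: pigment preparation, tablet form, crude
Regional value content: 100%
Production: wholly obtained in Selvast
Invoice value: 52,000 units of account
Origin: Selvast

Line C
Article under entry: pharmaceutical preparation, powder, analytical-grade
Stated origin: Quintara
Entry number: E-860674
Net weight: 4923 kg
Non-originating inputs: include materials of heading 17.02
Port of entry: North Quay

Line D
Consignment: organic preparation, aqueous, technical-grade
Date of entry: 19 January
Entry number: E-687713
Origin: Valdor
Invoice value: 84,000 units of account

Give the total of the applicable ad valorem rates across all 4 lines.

Line A: pigment → 17.03; powder → 17.03.01; technical-grade → 17.03.01.01. Scheduled 10%. anti-dumping (Dorestad, 17.03): +18%; total 10% + 18% = 28%. → 28%.
Line B: pigment → 17.03; tablet form → 17.03.02; crude → 17.03.02.01. Scheduled 27%. Selvast agreement on 17.03: wholly obtained → 9% available; Selvast agreement on 17.03.01: 17.03.02.01 not covered; preferential 9%. → 9%.
Line C: pharmaceutical → 17.02; powder → 17.02.02; analytical-grade → 17.02.02.03. Scheduled 15%. Quintara agreement on 17.04.03.02: 17.02.02.03 not covered. → 15%.
Line D: organic → 17.01; aqueous → 17.01.03; technical-grade → 17.01.03.03. Scheduled 9%. No special measure applies. → 9%.
Sum: 28% + 9% + 15% + 9% = 61%.

61%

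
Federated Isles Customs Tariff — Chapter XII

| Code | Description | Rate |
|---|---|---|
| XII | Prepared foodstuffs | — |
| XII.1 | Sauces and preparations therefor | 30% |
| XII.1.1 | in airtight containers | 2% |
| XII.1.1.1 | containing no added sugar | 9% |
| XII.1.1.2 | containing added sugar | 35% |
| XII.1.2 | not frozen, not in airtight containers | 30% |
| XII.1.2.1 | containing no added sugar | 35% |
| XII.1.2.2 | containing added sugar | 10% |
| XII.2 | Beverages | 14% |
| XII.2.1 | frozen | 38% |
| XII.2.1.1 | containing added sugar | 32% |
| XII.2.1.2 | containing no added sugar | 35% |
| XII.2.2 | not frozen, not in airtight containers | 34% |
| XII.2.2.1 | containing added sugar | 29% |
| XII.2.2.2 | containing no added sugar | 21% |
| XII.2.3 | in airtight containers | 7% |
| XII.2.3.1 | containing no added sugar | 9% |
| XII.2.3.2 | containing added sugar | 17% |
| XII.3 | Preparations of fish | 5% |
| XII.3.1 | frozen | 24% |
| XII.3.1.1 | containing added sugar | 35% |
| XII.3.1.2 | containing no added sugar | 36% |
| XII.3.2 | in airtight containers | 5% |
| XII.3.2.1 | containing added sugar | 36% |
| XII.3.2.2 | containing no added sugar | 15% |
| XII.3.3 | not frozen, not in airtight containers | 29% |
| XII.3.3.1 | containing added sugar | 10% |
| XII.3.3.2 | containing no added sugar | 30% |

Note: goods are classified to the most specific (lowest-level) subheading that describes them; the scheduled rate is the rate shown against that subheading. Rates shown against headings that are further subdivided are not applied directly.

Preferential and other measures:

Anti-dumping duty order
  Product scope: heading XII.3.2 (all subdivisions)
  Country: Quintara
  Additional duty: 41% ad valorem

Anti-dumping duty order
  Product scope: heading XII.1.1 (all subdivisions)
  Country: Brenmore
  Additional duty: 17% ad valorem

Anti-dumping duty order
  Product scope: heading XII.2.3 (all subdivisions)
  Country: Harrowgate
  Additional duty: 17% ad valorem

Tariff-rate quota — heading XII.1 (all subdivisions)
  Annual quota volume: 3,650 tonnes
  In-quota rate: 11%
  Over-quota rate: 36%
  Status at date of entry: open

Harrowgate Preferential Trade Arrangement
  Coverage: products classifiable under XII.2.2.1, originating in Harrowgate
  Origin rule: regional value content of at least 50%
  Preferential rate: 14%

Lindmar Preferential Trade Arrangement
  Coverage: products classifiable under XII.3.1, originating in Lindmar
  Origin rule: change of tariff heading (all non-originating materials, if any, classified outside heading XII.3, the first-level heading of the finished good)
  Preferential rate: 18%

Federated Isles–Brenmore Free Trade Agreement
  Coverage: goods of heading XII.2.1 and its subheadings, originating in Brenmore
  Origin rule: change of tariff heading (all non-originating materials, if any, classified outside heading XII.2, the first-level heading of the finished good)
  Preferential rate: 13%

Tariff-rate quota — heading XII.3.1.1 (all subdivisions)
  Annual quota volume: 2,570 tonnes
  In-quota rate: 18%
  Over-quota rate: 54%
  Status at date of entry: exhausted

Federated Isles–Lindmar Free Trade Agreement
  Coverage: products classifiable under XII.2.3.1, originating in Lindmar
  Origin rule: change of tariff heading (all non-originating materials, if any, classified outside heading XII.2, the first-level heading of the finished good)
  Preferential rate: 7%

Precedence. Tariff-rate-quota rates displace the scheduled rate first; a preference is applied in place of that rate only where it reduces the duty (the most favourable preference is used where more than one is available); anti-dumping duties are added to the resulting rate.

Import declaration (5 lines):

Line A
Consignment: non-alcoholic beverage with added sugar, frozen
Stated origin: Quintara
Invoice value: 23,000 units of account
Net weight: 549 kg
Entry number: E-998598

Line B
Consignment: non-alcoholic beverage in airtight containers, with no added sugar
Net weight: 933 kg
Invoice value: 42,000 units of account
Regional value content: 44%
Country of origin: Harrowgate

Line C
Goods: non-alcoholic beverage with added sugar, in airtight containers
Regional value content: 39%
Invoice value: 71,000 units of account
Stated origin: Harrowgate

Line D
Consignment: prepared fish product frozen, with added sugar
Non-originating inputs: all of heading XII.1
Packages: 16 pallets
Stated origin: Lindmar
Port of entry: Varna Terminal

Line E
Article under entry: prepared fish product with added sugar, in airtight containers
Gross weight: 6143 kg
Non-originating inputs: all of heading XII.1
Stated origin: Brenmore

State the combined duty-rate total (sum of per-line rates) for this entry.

146%

Line A: non-alcoholic beverage → XII.2; frozen → XII.2.1; with added sugar → XII.2.1.1. Scheduled 32%. No special measure applies. → 32%.
Line B: non-alcoholic beverage → XII.2; in airtight containers → XII.2.3; with no added sugar → XII.2.3.1. Scheduled 9%. Harrowgate agreement on XII.2.2.1: XII.2.3.1 not covered; anti-dumping (Harrowgate, XII.2.3): +17%; total 9% + 17% = 26%. → 26%.
Line C: non-alcoholic beverage → XII.2; in airtight containers → XII.2.3; with added sugar → XII.2.3.2. Scheduled 17%. Harrowgate agreement on XII.2.2.1: XII.2.3.2 not covered; anti-dumping (Harrowgate, XII.2.3): +17%; total 17% + 17% = 34%. → 34%.
Line D: prepared fish product → XII.3; frozen → XII.3.1; with added sugar → XII.3.1.1. Scheduled 35%. quota on XII.3.1.1 exhausted → over-quota 54%; Lindmar agreement on XII.3.1: CTH met → 18% available; Lindmar agreement on XII.2.3.1: XII.3.1.1 not covered; preferential 18%. → 18%.
Line E: prepared fish product → XII.3; in airtight containers → XII.3.2; with added sugar → XII.3.2.1. Scheduled 36%. Brenmore agreement on XII.2.1: XII.3.2.1 not covered. → 36%.
Sum: 32% + 26% + 34% + 18% + 36% = 146%.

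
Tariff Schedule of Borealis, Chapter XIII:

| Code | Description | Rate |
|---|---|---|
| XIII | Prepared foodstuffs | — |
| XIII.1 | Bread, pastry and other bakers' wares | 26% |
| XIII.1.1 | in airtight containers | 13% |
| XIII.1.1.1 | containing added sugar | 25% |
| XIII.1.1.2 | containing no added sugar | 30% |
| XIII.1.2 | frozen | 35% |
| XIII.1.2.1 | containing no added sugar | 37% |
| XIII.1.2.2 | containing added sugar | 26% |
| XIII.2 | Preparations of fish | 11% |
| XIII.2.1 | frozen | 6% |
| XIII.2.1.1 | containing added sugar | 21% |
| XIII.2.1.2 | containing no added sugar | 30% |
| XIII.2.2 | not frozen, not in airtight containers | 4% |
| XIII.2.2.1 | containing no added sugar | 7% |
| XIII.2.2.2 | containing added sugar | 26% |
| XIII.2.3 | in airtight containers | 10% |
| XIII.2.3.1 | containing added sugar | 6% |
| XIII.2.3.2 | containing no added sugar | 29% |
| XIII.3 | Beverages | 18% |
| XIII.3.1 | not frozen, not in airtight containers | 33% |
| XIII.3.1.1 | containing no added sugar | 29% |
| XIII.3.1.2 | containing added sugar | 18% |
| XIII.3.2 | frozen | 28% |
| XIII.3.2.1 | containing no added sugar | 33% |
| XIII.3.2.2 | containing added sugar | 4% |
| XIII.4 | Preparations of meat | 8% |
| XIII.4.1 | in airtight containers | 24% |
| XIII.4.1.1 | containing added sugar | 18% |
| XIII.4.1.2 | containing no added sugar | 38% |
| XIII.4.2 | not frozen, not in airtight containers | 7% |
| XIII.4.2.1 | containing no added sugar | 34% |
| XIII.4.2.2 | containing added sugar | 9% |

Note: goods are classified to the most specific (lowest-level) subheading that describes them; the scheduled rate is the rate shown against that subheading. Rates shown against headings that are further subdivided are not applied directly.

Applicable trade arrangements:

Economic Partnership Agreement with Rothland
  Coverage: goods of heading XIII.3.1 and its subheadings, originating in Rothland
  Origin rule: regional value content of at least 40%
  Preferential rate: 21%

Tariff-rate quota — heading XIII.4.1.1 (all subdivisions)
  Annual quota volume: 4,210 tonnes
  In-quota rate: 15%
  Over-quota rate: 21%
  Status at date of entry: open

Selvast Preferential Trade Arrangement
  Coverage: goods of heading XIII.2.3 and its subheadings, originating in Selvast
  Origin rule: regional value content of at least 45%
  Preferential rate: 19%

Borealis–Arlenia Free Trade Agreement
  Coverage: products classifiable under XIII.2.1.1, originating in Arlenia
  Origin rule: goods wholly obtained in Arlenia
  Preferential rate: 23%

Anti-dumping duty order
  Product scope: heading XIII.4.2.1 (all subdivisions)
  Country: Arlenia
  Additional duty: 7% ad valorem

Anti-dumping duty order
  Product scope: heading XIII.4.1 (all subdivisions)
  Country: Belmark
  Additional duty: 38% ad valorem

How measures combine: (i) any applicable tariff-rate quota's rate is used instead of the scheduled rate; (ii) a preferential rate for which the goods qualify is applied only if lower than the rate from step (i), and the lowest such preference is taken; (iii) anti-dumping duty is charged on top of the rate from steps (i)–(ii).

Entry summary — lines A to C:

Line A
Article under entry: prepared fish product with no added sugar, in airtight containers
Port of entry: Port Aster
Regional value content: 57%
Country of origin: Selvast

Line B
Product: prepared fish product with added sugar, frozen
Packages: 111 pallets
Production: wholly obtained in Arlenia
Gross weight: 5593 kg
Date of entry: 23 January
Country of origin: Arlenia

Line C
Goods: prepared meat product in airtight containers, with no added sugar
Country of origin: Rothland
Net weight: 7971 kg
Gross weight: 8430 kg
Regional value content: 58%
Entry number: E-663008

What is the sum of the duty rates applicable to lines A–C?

78%

Line A: prepared fish product → XIII.2; in airtight containers → XIII.2.3; with no added sugar → XIII.2.3.2. Scheduled 29%. Selvast agreement on XIII.2.3: RVC ≥ 45% → 19% available; preferential 19%. → 19%.
Line B: prepared fish product → XIII.2; frozen → XIII.2.1; with added sugar → XIII.2.1.1. Scheduled 21%. Arlenia agreement on XIII.2.1.1: wholly obtained → 23% available; preference 23% not lower than 21% → no reduction. → 21%.
Line C: prepared meat product → XIII.4; in airtight containers → XIII.4.1; with no added sugar → XIII.4.1.2. Scheduled 38%. Rothland agreement on XIII.3.1: XIII.4.1.2 not covered. → 38%.
Sum: 19% + 21% + 38% = 78%.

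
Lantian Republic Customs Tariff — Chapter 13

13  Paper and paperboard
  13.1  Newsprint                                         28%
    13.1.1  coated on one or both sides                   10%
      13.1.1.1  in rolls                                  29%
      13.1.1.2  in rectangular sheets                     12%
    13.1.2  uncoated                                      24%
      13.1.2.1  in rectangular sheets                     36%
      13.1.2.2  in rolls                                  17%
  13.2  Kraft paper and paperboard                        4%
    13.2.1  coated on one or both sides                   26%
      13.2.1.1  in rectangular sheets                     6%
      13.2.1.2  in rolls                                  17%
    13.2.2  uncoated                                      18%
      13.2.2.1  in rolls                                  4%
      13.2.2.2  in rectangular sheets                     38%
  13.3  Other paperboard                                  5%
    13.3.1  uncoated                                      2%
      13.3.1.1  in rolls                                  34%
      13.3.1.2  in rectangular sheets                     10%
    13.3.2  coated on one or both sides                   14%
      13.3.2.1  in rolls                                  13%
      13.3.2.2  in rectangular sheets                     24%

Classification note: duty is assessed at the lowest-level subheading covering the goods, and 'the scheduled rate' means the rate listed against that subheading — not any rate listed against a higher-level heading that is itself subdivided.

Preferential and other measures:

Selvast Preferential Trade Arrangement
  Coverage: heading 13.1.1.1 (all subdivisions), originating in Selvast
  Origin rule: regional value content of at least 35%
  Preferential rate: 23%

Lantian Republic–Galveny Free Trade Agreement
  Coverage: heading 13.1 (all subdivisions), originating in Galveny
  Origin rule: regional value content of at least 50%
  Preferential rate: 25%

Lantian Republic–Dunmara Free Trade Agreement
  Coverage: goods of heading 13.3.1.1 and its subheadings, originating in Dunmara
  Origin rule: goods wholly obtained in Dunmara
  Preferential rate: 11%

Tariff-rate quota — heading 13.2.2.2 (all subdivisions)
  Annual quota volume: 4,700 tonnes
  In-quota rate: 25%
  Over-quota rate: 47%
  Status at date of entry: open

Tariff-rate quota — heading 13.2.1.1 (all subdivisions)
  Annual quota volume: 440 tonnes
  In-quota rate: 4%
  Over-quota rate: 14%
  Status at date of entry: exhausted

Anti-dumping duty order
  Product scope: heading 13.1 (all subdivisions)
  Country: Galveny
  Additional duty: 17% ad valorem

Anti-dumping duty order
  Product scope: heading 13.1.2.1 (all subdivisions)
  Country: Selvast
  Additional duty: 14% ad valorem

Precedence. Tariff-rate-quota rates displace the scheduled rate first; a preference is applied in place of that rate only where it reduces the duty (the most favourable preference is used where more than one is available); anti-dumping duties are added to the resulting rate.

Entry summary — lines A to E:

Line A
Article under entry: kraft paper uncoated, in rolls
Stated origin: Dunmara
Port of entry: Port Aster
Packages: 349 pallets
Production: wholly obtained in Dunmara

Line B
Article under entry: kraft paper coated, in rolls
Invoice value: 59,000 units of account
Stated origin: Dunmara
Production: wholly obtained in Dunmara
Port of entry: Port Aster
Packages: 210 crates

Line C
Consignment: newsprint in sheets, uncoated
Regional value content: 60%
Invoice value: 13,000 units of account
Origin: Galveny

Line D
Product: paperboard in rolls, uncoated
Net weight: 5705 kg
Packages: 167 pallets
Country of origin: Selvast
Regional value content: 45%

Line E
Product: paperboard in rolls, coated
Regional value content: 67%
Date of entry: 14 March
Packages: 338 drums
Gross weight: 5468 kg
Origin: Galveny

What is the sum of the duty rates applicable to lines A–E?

110%

Line A: kraft paper → 13.2; uncoated → 13.2.2; in rolls → 13.2.2.1. Scheduled 4%. Dunmara agreement on 13.3.1.1: 13.2.2.1 not covered. → 4%.
Line B: kraft paper → 13.2; coated → 13.2.1; in rolls → 13.2.1.2. Scheduled 17%. Dunmara agreement on 13.3.1.1: 13.2.1.2 not covered. → 17%.
Line C: newsprint → 13.1; uncoated → 13.1.2; in sheets → 13.1.2.1. Scheduled 36%. Galveny agreement on 13.1: RVC ≥ 50% → 25% available; preferential 25%; anti-dumping (Galveny, 13.1): +17%; total 25% + 17% = 42%. → 42%.
Line D: paperboard → 13.3; uncoated → 13.3.1; in rolls → 13.3.1.1. Scheduled 34%. Selvast agreement on 13.1.1.1: 13.3.1.1 not covered. → 34%.
Line E: paperboard → 13.3; coated → 13.3.2; in rolls → 13.3.2.1. Scheduled 13%. Galveny agreement on 13.1: 13.3.2.1 not covered. → 13%.
Sum: 4% + 17% + 42% + 34% + 13% = 110%.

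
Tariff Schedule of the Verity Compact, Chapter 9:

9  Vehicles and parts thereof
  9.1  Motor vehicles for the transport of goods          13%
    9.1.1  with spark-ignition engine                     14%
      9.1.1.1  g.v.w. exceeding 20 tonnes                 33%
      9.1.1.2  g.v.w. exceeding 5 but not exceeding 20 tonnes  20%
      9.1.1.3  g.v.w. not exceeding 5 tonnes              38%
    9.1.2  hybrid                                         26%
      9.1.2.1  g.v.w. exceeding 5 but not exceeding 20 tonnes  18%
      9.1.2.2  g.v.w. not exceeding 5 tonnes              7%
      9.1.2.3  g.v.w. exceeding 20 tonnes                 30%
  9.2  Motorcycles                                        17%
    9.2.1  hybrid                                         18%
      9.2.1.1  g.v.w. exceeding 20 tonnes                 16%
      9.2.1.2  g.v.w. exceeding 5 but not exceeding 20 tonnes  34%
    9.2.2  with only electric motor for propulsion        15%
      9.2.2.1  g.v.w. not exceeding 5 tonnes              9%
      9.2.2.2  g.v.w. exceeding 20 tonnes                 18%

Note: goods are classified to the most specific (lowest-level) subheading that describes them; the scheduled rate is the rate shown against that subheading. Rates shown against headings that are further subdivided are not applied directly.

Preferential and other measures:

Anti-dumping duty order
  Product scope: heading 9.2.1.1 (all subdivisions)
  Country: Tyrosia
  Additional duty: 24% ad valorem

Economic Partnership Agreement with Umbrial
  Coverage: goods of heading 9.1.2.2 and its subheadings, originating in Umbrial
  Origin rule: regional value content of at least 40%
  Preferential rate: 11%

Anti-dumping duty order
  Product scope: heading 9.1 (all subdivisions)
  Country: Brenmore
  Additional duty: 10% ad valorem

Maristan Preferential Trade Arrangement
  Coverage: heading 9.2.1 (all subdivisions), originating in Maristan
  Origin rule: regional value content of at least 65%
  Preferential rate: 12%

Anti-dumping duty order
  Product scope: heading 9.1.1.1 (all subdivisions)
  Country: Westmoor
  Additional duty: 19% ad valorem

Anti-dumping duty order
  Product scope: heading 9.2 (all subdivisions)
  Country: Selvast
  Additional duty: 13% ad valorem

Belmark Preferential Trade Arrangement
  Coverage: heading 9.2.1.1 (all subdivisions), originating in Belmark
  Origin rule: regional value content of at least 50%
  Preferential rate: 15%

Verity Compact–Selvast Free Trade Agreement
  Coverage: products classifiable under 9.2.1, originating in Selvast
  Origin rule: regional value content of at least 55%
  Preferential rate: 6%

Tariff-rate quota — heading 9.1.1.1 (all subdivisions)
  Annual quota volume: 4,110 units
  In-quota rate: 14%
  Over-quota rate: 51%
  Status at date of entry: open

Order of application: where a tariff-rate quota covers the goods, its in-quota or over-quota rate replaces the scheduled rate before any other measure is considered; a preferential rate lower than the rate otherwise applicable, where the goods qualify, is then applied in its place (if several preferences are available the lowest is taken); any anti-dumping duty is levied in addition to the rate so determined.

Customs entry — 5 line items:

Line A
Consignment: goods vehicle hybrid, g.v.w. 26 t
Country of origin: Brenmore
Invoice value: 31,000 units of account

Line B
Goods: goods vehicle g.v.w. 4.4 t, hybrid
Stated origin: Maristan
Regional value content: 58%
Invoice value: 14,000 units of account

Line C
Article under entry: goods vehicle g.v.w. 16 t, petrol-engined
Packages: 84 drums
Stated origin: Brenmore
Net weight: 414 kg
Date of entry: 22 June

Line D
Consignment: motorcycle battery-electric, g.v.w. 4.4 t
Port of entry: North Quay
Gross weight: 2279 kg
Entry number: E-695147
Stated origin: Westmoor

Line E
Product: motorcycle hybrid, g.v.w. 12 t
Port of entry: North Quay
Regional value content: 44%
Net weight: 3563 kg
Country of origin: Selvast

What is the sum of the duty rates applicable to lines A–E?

Line A: goods vehicle → 9.1; hybrid → 9.1.2; g.v.w. 26 t → 9.1.2.3. Scheduled 30%. anti-dumping (Brenmore, 9.1): +10%; total 30% + 10% = 40%. → 40%.
Line B: goods vehicle → 9.1; hybrid → 9.1.2; g.v.w. 4.4 t → 9.1.2.2. Scheduled 7%. Maristan agreement on 9.2.1: 9.1.2.2 not covered. → 7%.
Line C: goods vehicle → 9.1; petrol-engined → 9.1.1; g.v.w. 16 t → 9.1.1.2. Scheduled 20%. anti-dumping (Brenmore, 9.1): +10%; total 20% + 10% = 30%. → 30%.
Line D: motorcycle → 9.2; battery-electric → 9.2.2; g.v.w. 4.4 t → 9.2.2.1. Scheduled 9%. No special measure applies. → 9%.
Line E: motorcycle → 9.2; hybrid → 9.2.1; g.v.w. 12 t → 9.2.1.2. Scheduled 34%. Selvast agreement on 9.2.1: RVC < 55%; anti-dumping (Selvast, 9.2): +13%; total 34% + 13% = 47%. → 47%.
Sum: 40% + 7% + 30% + 9% + 47% = 133%.

133%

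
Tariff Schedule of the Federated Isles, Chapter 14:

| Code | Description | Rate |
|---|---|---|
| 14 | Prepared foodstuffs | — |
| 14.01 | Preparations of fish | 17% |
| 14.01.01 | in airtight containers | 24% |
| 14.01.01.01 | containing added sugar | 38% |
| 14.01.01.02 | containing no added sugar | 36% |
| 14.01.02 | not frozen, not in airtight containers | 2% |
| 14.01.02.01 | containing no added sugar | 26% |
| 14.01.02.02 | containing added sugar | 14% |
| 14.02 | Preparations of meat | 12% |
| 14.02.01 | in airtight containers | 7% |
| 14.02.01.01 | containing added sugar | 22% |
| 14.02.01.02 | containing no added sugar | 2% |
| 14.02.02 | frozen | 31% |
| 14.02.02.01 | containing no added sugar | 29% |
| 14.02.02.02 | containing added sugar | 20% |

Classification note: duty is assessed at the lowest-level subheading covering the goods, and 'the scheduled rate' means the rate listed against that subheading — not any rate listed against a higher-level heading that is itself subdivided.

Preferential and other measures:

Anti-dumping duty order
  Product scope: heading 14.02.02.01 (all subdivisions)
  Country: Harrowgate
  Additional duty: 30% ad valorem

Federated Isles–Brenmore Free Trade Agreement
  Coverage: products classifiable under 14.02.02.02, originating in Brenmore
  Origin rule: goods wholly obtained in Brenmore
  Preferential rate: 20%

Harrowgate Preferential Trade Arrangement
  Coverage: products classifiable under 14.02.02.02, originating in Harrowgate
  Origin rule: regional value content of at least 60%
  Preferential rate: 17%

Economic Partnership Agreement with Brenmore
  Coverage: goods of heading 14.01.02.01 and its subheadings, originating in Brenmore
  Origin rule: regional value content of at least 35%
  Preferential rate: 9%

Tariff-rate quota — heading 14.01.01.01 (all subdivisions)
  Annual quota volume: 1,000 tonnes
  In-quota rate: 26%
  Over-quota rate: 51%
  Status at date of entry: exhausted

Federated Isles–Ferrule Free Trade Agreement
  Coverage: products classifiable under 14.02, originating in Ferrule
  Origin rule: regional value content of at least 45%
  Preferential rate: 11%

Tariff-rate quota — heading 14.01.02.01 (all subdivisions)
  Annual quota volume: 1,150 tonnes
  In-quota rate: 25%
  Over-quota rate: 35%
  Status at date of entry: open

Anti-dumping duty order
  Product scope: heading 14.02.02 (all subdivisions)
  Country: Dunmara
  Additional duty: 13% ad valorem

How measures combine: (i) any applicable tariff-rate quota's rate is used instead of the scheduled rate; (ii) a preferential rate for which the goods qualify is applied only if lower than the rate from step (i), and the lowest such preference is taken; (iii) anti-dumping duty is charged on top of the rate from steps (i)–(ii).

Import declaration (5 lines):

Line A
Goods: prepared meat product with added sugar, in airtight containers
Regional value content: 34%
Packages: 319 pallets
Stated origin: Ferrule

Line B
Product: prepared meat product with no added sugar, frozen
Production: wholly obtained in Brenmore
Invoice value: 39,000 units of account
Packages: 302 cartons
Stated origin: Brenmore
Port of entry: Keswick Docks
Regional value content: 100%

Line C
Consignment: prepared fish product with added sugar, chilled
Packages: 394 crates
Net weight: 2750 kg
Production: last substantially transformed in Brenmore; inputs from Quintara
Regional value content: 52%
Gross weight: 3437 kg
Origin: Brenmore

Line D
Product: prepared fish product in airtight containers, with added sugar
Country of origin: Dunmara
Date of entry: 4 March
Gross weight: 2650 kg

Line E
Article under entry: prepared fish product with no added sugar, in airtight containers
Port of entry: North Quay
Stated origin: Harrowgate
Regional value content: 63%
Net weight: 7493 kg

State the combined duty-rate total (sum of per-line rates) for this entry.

Line A: prepared meat product → 14.02; in airtight containers → 14.02.01; with added sugar → 14.02.01.01. Scheduled 22%. Ferrule agreement on 14.02: RVC < 45%. → 22%.
Line B: prepared meat product → 14.02; frozen → 14.02.02; with no added sugar → 14.02.02.01. Scheduled 29%. Brenmore agreement on 14.02.02.02: 14.02.02.01 not covered; Brenmore agreement on 14.01.02.01: 14.02.02.01 not covered. → 29%.
Line C: prepared fish product → 14.01; chilled → 14.01.02; with added sugar → 14.01.02.02. Scheduled 14%. Brenmore agreement on 14.02.02.02: 14.01.02.02 not covered; Brenmore agreement on 14.01.02.01: 14.01.02.02 not covered. → 14%.
Line D: prepared fish product → 14.01; in airtight containers → 14.01.01; with added sugar → 14.01.01.01. Scheduled 38%. quota on 14.01.01.01 exhausted → over-quota 51%. → 51%.
Line E: prepared fish product → 14.01; in airtight containers → 14.01.01; with no added sugar → 14.01.01.02. Scheduled 36%. Harrowgate agreement on 14.02.02.02: 14.01.01.02 not covered. → 36%.
Sum: 22% + 29% + 14% + 51% + 36% = 152%.

152%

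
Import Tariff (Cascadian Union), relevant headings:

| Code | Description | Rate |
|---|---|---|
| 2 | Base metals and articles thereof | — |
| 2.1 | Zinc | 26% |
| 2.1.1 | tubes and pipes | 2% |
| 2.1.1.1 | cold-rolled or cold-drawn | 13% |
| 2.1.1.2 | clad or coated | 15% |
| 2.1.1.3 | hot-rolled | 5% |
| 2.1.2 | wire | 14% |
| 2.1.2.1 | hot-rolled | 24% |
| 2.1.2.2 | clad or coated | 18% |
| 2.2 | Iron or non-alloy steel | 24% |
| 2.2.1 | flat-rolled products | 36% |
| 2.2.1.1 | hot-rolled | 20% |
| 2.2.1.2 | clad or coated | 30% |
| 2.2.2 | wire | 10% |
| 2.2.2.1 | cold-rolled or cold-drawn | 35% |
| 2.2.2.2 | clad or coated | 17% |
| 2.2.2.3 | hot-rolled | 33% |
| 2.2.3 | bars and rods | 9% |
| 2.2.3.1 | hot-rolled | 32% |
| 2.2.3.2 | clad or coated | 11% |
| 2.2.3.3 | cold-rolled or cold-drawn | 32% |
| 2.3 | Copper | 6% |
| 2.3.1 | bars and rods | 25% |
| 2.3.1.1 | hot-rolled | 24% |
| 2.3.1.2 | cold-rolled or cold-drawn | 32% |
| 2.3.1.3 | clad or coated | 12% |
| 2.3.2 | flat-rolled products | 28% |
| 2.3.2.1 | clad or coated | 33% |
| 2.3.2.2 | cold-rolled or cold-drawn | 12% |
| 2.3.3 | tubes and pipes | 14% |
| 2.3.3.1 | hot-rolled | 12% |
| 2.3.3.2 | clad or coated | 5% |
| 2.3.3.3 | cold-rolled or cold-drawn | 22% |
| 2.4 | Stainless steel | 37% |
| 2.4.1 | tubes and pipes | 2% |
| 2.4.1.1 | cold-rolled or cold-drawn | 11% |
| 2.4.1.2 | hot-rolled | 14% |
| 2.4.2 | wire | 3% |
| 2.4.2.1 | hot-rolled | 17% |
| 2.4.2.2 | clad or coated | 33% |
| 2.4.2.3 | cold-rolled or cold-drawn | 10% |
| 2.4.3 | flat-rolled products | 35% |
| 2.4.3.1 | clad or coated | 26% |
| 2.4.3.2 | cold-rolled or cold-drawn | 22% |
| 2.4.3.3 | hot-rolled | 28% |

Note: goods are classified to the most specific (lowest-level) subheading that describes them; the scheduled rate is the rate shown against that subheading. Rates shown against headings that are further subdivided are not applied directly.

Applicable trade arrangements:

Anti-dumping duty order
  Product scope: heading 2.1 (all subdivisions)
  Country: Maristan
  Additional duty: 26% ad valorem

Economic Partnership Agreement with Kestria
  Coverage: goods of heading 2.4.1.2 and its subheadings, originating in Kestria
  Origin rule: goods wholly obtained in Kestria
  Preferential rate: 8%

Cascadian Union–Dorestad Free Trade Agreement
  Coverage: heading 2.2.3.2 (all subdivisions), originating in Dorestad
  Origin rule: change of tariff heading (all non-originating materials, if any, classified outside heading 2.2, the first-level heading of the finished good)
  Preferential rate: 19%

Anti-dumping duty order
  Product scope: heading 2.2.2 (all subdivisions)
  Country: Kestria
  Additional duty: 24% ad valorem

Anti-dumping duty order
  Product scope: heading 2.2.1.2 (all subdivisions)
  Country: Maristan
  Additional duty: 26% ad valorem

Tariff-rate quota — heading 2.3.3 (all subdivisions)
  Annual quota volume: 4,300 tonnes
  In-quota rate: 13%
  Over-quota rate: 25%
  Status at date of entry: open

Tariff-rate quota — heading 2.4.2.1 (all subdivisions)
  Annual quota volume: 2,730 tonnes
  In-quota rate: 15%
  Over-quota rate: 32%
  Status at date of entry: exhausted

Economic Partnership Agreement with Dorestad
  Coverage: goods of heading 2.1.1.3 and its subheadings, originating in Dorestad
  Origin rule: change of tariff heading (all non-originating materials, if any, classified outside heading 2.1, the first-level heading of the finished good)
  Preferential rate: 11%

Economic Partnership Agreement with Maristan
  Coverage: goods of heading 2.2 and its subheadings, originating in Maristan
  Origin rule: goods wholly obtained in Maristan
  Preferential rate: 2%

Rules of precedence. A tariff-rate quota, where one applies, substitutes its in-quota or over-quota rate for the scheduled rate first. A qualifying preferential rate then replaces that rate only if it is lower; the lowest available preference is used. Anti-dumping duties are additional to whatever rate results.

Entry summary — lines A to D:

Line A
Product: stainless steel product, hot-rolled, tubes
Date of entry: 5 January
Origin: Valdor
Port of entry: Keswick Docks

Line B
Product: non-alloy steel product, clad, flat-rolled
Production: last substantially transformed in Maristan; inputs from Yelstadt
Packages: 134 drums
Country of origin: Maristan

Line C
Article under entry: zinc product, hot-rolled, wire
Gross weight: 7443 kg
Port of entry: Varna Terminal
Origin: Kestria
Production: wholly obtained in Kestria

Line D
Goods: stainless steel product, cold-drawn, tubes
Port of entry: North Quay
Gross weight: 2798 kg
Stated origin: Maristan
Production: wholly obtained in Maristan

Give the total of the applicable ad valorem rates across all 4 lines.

105%

Line A: stainless steel → 2.4; tubes → 2.4.1; hot-rolled → 2.4.1.2. Scheduled 14%. No special measure applies. → 14%.
Line B: non-alloy steel → 2.2; flat-rolled → 2.2.1; clad → 2.2.1.2. Scheduled 30%. Maristan agreement on 2.2: not wholly obtained; anti-dumping (Maristan, 2.2.1.2): +26%; total 30% + 26% = 56%. → 56%.
Line C: zinc → 2.1; wire → 2.1.2; hot-rolled → 2.1.2.1. Scheduled 24%. Kestria agreement on 2.4.1.2: 2.1.2.1 not covered. → 24%.
Line D: stainless steel → 2.4; tubes → 2.4.1; cold-drawn → 2.4.1.1. Scheduled 11%. Maristan agreement on 2.2: 2.4.1.1 not covered. → 11%.
Sum: 14% + 56% + 24% + 11% = 105%.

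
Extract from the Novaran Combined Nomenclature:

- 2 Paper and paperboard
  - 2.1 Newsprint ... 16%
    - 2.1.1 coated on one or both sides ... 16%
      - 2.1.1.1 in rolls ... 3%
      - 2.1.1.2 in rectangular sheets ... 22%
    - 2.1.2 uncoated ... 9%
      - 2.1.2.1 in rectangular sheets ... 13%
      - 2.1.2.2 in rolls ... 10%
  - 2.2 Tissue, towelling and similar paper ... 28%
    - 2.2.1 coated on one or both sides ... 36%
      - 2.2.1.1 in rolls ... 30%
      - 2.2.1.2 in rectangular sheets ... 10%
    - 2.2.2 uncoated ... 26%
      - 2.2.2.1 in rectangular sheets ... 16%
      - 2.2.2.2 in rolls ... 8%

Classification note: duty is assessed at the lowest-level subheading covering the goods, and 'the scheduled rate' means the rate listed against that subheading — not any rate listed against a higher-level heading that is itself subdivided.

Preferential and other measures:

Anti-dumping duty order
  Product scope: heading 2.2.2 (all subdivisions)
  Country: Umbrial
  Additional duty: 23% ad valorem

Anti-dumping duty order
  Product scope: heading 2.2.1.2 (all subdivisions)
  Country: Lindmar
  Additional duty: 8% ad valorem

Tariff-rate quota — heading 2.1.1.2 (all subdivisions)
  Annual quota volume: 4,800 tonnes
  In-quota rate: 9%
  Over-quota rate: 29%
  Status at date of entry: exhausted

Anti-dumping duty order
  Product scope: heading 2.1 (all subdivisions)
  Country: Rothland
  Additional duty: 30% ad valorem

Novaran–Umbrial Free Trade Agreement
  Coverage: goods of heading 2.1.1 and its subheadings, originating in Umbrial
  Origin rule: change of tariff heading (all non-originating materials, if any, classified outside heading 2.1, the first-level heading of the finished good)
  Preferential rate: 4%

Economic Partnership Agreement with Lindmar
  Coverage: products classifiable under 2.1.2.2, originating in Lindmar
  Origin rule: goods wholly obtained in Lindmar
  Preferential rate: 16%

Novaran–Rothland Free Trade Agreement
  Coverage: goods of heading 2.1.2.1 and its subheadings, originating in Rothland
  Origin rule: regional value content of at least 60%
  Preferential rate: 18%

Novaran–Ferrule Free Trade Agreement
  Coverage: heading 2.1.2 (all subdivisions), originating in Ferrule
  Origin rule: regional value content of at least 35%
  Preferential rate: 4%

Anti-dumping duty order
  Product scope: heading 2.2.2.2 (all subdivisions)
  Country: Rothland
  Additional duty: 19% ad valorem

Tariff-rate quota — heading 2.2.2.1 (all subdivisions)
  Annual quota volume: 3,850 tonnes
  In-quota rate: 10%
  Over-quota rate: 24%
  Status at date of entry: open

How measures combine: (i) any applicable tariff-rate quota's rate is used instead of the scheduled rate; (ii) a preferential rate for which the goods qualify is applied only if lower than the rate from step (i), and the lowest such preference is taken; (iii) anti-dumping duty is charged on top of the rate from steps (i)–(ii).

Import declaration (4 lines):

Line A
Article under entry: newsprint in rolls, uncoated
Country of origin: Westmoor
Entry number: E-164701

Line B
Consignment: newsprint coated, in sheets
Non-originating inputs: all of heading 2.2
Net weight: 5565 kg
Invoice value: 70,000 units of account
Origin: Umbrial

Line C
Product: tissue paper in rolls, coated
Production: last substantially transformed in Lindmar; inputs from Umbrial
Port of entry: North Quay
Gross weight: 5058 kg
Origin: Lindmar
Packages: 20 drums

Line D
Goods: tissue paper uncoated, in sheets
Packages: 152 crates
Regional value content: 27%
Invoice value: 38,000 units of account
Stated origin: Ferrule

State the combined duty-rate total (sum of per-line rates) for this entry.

54%

Line A: newsprint → 2.1; uncoated → 2.1.2; in rolls → 2.1.2.2. Scheduled 10%. No special measure applies. → 10%.
Line B: newsprint → 2.1; coated → 2.1.1; in sheets → 2.1.1.2. Scheduled 22%. quota on 2.1.1.2 exhausted → over-quota 29%; Umbrial agreement on 2.1.1: CTH met → 4% available; preferential 4%. → 4%.
Line C: tissue paper → 2.2; coated → 2.2.1; in rolls → 2.2.1.1. Scheduled 30%. Lindmar agreement on 2.1.2.2: 2.2.1.1 not covered. → 30%.
Line D: tissue paper → 2.2; uncoated → 2.2.2; in sheets → 2.2.2.1. Scheduled 16%. quota on 2.2.2.1 open → in-quota 10%; Ferrule agreement on 2.1.2: 2.2.2.1 not covered. → 10%.
Sum: 10% + 4% + 30% + 10% = 54%.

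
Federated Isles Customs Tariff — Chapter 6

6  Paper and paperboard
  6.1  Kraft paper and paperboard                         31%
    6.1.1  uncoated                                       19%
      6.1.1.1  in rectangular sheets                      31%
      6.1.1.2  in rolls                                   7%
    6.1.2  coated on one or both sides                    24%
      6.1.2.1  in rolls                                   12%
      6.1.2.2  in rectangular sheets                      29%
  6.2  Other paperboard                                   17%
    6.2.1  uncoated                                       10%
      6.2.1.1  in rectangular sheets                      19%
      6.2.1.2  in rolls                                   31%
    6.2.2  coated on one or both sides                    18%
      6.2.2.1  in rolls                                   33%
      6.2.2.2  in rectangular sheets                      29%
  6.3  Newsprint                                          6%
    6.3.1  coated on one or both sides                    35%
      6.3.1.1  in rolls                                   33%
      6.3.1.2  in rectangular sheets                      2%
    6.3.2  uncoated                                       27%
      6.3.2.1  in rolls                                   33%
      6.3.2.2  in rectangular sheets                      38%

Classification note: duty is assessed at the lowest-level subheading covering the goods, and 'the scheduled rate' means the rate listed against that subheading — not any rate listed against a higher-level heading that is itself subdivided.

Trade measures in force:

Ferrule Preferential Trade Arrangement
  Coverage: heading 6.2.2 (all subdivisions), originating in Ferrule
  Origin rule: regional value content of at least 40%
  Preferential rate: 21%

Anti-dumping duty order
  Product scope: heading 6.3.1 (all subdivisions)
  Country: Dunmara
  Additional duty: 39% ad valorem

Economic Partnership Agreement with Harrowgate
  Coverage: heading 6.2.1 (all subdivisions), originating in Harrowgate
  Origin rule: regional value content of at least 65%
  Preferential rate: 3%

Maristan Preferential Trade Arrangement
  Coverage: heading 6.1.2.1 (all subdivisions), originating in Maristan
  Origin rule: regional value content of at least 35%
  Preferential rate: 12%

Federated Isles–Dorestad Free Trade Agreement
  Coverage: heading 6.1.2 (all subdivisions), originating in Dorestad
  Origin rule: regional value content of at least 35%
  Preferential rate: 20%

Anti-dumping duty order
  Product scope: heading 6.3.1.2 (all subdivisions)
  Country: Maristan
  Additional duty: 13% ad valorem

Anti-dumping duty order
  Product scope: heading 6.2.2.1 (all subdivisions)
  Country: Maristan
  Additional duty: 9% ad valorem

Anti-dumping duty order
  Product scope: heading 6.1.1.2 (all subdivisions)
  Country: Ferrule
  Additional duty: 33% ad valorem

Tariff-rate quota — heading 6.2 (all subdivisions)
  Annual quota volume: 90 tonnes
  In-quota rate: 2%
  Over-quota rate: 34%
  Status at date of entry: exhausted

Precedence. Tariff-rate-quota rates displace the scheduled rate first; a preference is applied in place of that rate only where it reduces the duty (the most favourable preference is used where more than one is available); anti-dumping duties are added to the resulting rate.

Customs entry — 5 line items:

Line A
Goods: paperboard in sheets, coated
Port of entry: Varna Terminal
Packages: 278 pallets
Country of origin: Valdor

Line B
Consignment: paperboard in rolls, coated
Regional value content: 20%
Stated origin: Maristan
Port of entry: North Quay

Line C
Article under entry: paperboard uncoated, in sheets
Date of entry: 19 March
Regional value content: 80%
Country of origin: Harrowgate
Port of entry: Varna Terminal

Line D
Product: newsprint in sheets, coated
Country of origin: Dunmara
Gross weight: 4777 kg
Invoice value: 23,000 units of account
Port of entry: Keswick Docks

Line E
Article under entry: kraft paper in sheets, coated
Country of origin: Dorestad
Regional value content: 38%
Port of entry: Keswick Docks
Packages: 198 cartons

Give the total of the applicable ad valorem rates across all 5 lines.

Line A: paperboard → 6.2; coated → 6.2.2; in sheets → 6.2.2.2. Scheduled 29%. quota on 6.2 exhausted → over-quota 34%. → 34%.
Line B: paperboard → 6.2; coated → 6.2.2; in rolls → 6.2.2.1. Scheduled 33%. quota on 6.2 exhausted → over-quota 34%; Maristan agreement on 6.1.2.1: 6.2.2.1 not covered; anti-dumping (Maristan, 6.2.2.1): +9%; total 34% + 9% = 43%. → 43%.
Line C: paperboard → 6.2; uncoated → 6.2.1; in sheets → 6.2.1.1. Scheduled 19%. quota on 6.2 exhausted → over-quota 34%; Harrowgate agreement on 6.2.1: RVC ≥ 65% → 3% available; preferential 3%. → 3%.
Line D: newsprint → 6.3; coated → 6.3.1; in sheets → 6.3.1.2. Scheduled 2%. anti-dumping (Dunmara, 6.3.1): +39%; total 2% + 39% = 41%. → 41%.
Line E: kraft paper → 6.1; coated → 6.1.2; in sheets → 6.1.2.2. Scheduled 29%. Dorestad agreement on 6.1.2: RVC ≥ 35% → 20% available; preferential 20%. → 20%.
Sum: 34% + 43% + 3% + 41% + 20% = 141%.

141%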